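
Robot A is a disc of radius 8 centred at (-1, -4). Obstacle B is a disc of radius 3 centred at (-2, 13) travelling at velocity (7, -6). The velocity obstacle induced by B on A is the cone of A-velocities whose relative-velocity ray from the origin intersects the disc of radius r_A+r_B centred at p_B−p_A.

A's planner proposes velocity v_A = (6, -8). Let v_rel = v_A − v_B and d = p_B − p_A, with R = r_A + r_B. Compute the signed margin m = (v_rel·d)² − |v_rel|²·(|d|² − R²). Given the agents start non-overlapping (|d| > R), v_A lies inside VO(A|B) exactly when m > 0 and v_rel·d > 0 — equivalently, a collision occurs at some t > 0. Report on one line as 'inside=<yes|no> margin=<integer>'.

d = (-1, 17),  |d|² = 290;  R = 8+3 = 11,  c = 290−11² = 169
v_rel = (-1, -2),  |v_rel|² = 5;  v_rel·d = (-1)·(-1) + (-2)·(17) = -33
5·t² + 66·t + 169 = 0  ⇒  m = (-33)² − 5·169 = 244
m = 244 > 0,  v_rel·d = -33 < 0  ⇒  outside

inside=no margin=244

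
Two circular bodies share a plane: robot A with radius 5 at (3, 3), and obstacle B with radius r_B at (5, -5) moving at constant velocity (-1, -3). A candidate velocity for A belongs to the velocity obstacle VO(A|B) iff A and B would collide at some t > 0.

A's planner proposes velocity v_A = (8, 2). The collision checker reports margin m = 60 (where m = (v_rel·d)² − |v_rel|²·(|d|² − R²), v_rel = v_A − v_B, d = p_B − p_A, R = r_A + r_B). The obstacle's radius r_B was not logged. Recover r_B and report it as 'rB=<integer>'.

m = 60
d = (2, -8);  v_rel = (9, 5),  |v_rel|² = 106
v_rel×d = (9)·(-8) − (5)·(2) = -82
since m = R²·106 − (-82)²:  R² = (6724 + 60) / 106 = 64
R = √64 = 8  ⇒  r_B = 8 − 5 = 3

rB=3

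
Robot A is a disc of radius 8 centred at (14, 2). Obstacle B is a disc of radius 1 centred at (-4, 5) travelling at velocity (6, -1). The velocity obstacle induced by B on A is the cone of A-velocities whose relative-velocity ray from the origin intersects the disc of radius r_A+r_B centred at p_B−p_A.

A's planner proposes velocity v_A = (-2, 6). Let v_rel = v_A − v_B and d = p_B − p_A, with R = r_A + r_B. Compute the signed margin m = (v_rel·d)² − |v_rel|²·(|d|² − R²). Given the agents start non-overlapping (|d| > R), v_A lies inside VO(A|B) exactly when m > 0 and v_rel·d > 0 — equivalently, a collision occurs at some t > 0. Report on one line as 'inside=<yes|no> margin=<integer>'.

d = (-18, 3),  |d|² = 333;  R = 8+1 = 9,  c = 333−9² = 252
v_rel = (-8, 7),  |v_rel|² = 113;  v_rel·d = (-8)·(-18) + (7)·(3) = 165
113·t² − 330·t + 252 = 0  ⇒  m = 165² − 113·252 = -1251
m = -1251 < 0,  v_rel·d = 165 > 0  ⇒  outside

inside=no margin=-1251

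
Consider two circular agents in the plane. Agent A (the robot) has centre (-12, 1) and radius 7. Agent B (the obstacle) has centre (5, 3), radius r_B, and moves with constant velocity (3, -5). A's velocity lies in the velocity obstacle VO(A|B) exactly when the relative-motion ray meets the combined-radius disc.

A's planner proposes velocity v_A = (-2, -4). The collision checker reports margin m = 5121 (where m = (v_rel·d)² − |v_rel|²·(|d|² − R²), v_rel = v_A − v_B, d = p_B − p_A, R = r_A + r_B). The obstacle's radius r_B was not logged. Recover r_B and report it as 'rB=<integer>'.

m = 5121
d = (17, 2);  v_rel = (-5, 1),  |v_rel|² = 26
v_rel×d = (-5)·(2) − (1)·(17) = -27
since m = R²·26 − (-27)²:  R² = (729 + 5121) / 26 = 225
R = √225 = 15  ⇒  r_B = 15 − 7 = 8

rB=8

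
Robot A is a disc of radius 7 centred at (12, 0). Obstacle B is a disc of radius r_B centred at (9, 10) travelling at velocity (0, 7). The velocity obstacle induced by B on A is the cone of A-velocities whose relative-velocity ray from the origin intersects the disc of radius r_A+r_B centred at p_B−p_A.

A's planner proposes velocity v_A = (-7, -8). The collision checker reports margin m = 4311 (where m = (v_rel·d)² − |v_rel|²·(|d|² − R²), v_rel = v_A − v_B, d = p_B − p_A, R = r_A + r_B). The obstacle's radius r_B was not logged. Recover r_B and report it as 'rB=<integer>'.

m = 4311
d = (-3, 10);  v_rel = (-7, -15),  |v_rel|² = 274
v_rel×d = (-7)·(10) − (-15)·(-3) = -115
since m = R²·274 − (-115)²:  R² = (13225 + 4311) / 274 = 64
R = √64 = 8  ⇒  r_B = 8 − 7 = 1

rB=1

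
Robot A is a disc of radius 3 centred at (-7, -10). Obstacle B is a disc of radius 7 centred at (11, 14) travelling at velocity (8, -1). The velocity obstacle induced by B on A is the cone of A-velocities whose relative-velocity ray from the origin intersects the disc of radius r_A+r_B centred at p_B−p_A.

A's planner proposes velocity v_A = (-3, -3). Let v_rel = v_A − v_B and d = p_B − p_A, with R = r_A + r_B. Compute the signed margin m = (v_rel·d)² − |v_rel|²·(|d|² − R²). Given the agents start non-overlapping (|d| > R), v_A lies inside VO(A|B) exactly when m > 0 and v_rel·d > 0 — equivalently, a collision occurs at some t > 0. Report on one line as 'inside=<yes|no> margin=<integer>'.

d = (18, 24),  |d|² = 900;  R = 3+7 = 10,  c = 900−10² = 800
v_rel = (-11, -2),  |v_rel|² = 125;  v_rel·d = (-11)·(18) + (-2)·(24) = -246
125·t² + 492·t + 800 = 0  ⇒  m = (-246)² − 125·800 = -39484
m = -39484 < 0,  v_rel·d = -246 < 0  ⇒  outside

inside=no margin=-39484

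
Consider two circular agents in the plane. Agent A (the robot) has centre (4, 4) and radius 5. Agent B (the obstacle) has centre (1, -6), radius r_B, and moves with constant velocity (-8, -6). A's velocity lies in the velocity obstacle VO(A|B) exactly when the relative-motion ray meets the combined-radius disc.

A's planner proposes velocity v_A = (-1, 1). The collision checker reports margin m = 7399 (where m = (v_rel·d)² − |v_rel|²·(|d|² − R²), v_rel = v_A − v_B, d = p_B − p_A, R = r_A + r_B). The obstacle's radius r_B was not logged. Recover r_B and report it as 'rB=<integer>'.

m = 7399
d = (-3, -10);  v_rel = (7, 7),  |v_rel|² = 98
v_rel×d = (7)·(-10) − (7)·(-3) = -49
since m = R²·98 − (-49)²:  R² = (2401 + 7399) / 98 = 100
R = √100 = 10  ⇒  r_B = 10 − 5 = 5

rB=5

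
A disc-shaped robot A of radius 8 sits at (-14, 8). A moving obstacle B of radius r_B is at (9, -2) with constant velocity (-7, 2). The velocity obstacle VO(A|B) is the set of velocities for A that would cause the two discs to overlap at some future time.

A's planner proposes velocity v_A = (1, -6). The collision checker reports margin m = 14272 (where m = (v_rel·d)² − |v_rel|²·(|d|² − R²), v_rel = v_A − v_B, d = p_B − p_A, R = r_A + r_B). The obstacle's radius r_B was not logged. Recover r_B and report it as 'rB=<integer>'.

m = 14272
d = (23, -10);  v_rel = (8, -8),  |v_rel|² = 128
v_rel×d = (8)·(-10) − (-8)·(23) = 104
since m = R²·128 − 104²:  R² = (10816 + 14272) / 128 = 196
R = √196 = 14  ⇒  r_B = 14 − 8 = 6

rB=6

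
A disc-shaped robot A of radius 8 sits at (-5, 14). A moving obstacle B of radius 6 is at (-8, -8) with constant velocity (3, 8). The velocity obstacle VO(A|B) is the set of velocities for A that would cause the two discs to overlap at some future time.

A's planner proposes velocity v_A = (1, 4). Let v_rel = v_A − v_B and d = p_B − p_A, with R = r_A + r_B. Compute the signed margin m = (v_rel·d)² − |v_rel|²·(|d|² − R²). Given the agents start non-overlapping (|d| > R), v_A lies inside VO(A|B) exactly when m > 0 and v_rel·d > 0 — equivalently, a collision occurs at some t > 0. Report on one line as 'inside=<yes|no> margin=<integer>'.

d = (-3, -22),  |d|² = 493;  R = 8+6 = 14,  c = 493−14² = 297
v_rel = (-2, -4),  |v_rel|² = 20;  v_rel·d = (-2)·(-3) + (-4)·(-22) = 94
20·t² − 188·t + 297 = 0  ⇒  m = 94² − 20·297 = 2896
m = 2896 > 0,  v_rel·d = 94 > 0  ⇒  inside

inside=yes margin=2896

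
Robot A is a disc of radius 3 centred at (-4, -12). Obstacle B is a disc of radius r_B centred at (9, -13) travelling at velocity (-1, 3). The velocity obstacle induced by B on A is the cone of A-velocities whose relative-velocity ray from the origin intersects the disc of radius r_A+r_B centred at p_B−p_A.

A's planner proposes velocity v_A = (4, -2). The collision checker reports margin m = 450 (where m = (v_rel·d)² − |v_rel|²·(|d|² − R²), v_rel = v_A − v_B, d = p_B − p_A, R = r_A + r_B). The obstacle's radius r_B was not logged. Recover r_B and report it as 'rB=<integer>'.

m = 450
d = (13, -1);  v_rel = (5, -5),  |v_rel|² = 50
v_rel×d = (5)·(-1) − (-5)·(13) = 60
since m = R²·50 − 60²:  R² = (3600 + 450) / 50 = 81
R = √81 = 9  ⇒  r_B = 9 − 3 = 6

rB=6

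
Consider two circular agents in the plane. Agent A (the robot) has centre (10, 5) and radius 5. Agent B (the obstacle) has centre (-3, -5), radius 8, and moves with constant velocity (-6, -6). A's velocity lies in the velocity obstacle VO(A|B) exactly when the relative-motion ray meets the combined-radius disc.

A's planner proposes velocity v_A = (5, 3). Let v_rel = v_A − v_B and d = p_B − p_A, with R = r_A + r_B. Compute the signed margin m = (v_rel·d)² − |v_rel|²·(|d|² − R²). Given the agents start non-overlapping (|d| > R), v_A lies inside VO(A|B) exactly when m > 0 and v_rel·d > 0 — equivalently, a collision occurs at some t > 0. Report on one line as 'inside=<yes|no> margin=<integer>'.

d = (-13, -10),  |d|² = 269;  R = 5+8 = 13,  c = 269−13² = 100
v_rel = (11, 9),  |v_rel|² = 202;  v_rel·d = (11)·(-13) + (9)·(-10) = -233
202·t² + 466·t + 100 = 0  ⇒  m = (-233)² − 202·100 = 34089
m = 34089 > 0,  v_rel·d = -233 < 0  ⇒  outside

inside=no margin=34089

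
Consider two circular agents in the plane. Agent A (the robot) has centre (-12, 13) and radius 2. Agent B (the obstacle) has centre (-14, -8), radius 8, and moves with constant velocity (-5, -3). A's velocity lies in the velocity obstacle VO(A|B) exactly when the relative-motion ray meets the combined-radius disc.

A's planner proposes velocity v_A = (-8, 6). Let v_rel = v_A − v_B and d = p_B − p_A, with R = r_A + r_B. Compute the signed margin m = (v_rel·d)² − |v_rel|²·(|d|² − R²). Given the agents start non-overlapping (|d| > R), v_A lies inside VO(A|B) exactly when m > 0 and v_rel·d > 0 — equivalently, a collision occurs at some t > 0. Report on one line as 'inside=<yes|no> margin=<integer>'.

d = (-2, -21),  |d|² = 445;  R = 2+8 = 10,  c = 445−10² = 345
v_rel = (-3, 9),  |v_rel|² = 90;  v_rel·d = (-3)·(-2) + (9)·(-21) = -183
90·t² + 366·t + 345 = 0  ⇒  m = (-183)² − 90·345 = 2439
m = 2439 > 0,  v_rel·d = -183 < 0  ⇒  outside

inside=no margin=2439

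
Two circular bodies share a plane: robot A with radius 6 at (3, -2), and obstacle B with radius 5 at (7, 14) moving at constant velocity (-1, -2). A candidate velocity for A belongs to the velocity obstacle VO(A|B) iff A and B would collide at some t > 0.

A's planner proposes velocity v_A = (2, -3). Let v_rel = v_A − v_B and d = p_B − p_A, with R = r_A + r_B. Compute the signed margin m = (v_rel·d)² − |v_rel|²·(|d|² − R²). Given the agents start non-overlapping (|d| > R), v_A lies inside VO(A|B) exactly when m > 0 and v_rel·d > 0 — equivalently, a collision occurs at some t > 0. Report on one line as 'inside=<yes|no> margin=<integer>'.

d = (4, 16),  |d|² = 272;  R = 6+5 = 11,  c = 272−11² = 151
v_rel = (3, -1),  |v_rel|² = 10;  v_rel·d = (3)·(4) + (-1)·(16) = -4
10·t² + 8·t + 151 = 0  ⇒  m = (-4)² − 10·151 = -1494
m = -1494 < 0,  v_rel·d = -4 < 0  ⇒  outside

inside=no margin=-1494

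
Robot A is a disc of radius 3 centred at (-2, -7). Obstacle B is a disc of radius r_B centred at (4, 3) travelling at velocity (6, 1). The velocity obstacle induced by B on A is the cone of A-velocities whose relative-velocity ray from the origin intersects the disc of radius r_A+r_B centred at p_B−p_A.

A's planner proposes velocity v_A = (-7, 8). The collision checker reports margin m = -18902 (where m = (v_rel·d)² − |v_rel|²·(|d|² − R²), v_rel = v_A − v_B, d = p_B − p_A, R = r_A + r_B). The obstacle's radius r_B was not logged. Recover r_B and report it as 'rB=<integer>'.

m = -18902
d = (6, 10);  v_rel = (-13, 7),  |v_rel|² = 218
v_rel×d = (-13)·(10) − (7)·(6) = -172
since m = R²·218 − (-172)²:  R² = (29584 + -18902) / 218 = 49
R = √49 = 7  ⇒  r_B = 7 − 3 = 4

rB=4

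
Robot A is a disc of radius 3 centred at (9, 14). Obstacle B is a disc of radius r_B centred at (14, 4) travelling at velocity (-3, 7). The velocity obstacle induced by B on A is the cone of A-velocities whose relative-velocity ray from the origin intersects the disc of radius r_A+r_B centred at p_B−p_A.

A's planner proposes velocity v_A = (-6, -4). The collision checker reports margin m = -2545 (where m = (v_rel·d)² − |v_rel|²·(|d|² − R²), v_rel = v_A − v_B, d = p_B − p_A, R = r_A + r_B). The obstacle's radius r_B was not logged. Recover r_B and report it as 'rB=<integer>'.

m = -2545
d = (5, -10);  v_rel = (-3, -11),  |v_rel|² = 130
v_rel×d = (-3)·(-10) − (-11)·(5) = 85
since m = R²·130 − 85²:  R² = (7225 + -2545) / 130 = 36
R = √36 = 6  ⇒  r_B = 6 − 3 = 3

rB=3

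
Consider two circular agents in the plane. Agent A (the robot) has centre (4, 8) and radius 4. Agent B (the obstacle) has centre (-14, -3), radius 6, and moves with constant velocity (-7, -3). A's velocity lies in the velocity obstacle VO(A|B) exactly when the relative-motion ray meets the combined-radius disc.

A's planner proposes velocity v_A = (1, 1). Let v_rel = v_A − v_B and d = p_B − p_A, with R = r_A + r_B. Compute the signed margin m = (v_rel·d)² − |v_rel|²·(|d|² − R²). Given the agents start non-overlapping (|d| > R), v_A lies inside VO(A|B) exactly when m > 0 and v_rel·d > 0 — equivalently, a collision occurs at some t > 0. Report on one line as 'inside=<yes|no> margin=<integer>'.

d = (-18, -11),  |d|² = 445;  R = 4+6 = 10,  c = 445−10² = 345
v_rel = (8, 4),  |v_rel|² = 80;  v_rel·d = (8)·(-18) + (4)·(-11) = -188
80·t² + 376·t + 345 = 0  ⇒  m = (-188)² − 80·345 = 7744
m = 7744 > 0,  v_rel·d = -188 < 0  ⇒  outside

inside=no margin=7744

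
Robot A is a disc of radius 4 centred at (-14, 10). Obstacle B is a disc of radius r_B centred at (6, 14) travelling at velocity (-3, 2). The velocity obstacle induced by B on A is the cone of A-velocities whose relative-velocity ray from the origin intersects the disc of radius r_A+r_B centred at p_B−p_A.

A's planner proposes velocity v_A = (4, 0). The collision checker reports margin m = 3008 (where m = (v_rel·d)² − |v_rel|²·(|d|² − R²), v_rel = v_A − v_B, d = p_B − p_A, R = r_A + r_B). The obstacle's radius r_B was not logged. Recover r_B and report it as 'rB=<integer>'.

m = 3008
d = (20, 4);  v_rel = (7, -2),  |v_rel|² = 53
v_rel×d = (7)·(4) − (-2)·(20) = 68
since m = R²·53 − 68²:  R² = (4624 + 3008) / 53 = 144
R = √144 = 12  ⇒  r_B = 12 − 4 = 8

rB=8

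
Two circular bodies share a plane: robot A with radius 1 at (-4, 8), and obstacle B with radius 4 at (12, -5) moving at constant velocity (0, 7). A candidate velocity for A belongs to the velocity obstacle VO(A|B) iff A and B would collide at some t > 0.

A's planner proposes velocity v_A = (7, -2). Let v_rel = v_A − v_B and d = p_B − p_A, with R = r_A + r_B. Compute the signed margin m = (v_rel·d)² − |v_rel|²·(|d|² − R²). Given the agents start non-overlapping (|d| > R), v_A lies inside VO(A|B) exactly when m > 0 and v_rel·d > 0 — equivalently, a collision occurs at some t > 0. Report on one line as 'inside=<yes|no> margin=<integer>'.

d = (16, -13),  |d|² = 425;  R = 1+4 = 5,  c = 425−5² = 400
v_rel = (7, -9),  |v_rel|² = 130;  v_rel·d = (7)·(16) + (-9)·(-13) = 229
130·t² − 458·t + 400 = 0  ⇒  m = 229² − 130·400 = 441
m = 441 > 0,  v_rel·d = 229 > 0  ⇒  inside

inside=yes margin=441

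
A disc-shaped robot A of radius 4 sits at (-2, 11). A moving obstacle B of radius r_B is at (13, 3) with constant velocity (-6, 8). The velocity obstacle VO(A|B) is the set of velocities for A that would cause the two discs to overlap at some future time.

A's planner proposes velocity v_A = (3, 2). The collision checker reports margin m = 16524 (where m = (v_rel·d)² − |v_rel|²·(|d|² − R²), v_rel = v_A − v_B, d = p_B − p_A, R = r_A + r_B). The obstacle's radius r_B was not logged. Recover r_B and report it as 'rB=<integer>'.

m = 16524
d = (15, -8);  v_rel = (9, -6),  |v_rel|² = 117
v_rel×d = (9)·(-8) − (-6)·(15) = 18
since m = R²·117 − 18²:  R² = (324 + 16524) / 117 = 144
R = √144 = 12  ⇒  r_B = 12 − 4 = 8

rB=8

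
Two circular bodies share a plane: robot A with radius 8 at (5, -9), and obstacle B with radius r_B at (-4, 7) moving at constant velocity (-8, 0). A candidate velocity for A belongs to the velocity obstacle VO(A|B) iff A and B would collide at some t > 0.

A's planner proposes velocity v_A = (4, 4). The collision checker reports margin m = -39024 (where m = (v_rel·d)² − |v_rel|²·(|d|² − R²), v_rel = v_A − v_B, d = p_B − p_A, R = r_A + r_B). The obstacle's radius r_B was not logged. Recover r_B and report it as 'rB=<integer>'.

m = -39024
d = (-9, 16);  v_rel = (12, 4),  |v_rel|² = 160
v_rel×d = (12)·(16) − (4)·(-9) = 228
since m = R²·160 − 228²:  R² = (51984 + -39024) / 160 = 81
R = √81 = 9  ⇒  r_B = 9 − 8 = 1

rB=1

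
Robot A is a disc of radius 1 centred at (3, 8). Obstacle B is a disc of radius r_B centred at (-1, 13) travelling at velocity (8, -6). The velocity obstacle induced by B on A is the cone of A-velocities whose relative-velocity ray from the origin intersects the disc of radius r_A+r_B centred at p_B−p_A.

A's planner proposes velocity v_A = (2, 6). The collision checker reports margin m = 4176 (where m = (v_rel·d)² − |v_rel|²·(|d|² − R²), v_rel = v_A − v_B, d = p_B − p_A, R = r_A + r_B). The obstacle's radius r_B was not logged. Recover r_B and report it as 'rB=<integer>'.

m = 4176
d = (-4, 5);  v_rel = (-6, 12),  |v_rel|² = 180
v_rel×d = (-6)·(5) − (12)·(-4) = 18
since m = R²·180 − 18²:  R² = (324 + 4176) / 180 = 25
R = √25 = 5  ⇒  r_B = 5 − 1 = 4

rB=4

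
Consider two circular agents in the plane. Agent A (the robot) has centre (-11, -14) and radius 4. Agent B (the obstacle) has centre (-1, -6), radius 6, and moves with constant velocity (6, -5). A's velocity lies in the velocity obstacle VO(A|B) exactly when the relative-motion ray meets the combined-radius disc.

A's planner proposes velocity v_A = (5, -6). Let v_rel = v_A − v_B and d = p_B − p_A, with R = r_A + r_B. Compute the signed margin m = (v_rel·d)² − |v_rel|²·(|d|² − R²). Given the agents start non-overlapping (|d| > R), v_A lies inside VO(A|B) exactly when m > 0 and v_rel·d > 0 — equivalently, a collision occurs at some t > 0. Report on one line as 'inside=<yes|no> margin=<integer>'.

d = (10, 8),  |d|² = 164;  R = 4+6 = 10,  c = 164−10² = 64
v_rel = (-1, -1),  |v_rel|² = 2;  v_rel·d = (-1)·(10) + (-1)·(8) = -18
2·t² + 36·t + 64 = 0  ⇒  m = (-18)² − 2·64 = 196
m = 196 > 0,  v_rel·d = -18 < 0  ⇒  outside

inside=no margin=196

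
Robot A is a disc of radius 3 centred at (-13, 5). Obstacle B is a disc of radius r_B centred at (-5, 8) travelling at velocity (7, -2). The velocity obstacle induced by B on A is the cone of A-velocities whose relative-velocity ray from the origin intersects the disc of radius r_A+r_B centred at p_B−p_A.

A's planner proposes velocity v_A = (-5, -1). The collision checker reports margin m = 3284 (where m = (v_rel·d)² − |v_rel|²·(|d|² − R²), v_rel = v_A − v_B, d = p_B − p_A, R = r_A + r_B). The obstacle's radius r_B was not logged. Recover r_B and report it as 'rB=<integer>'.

m = 3284
d = (8, 3);  v_rel = (-12, 1),  |v_rel|² = 145
v_rel×d = (-12)·(3) − (1)·(8) = -44
since m = R²·145 − (-44)²:  R² = (1936 + 3284) / 145 = 36
R = √36 = 6  ⇒  r_B = 6 − 3 = 3

rB=3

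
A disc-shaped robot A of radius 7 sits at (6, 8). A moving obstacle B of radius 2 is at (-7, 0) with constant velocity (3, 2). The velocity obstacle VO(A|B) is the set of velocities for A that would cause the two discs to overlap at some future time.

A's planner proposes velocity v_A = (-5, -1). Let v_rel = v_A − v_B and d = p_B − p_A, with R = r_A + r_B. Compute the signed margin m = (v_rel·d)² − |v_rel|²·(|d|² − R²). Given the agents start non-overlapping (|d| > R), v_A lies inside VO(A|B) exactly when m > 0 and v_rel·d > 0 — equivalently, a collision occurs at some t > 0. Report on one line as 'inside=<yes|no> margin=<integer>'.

d = (-13, -8),  |d|² = 233;  R = 7+2 = 9,  c = 233−9² = 152
v_rel = (-8, -3),  |v_rel|² = 73;  v_rel·d = (-8)·(-13) + (-3)·(-8) = 128
73·t² − 256·t + 152 = 0  ⇒  m = 128² − 73·152 = 5288
m = 5288 > 0,  v_rel·d = 128 > 0  ⇒  inside

inside=yes margin=5288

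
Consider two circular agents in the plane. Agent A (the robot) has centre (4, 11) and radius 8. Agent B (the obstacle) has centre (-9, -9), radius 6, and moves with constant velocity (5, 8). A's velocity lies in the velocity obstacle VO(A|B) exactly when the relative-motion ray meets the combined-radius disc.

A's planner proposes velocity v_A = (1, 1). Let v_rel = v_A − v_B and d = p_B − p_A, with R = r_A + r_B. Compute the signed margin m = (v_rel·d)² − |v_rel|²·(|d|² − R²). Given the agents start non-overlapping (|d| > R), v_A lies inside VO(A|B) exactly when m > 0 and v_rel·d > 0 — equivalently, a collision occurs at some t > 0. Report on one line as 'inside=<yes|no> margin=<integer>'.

d = (-13, -20),  |d|² = 569;  R = 8+6 = 14,  c = 569−14² = 373
v_rel = (-4, -7),  |v_rel|² = 65;  v_rel·d = (-4)·(-13) + (-7)·(-20) = 192
65·t² − 384·t + 373 = 0  ⇒  m = 192² − 65·373 = 12619
m = 12619 > 0,  v_rel·d = 192 > 0  ⇒  inside

inside=yes margin=12619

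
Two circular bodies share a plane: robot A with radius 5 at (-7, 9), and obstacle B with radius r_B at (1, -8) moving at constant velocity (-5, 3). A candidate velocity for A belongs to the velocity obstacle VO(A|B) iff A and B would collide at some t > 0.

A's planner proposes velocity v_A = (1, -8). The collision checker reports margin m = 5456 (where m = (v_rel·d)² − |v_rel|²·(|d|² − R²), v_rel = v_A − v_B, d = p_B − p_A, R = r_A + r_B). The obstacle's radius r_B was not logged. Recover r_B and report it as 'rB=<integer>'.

m = 5456
d = (8, -17);  v_rel = (6, -11),  |v_rel|² = 157
v_rel×d = (6)·(-17) − (-11)·(8) = -14
since m = R²·157 − (-14)²:  R² = (196 + 5456) / 157 = 36
R = √36 = 6  ⇒  r_B = 6 − 5 = 1

rB=1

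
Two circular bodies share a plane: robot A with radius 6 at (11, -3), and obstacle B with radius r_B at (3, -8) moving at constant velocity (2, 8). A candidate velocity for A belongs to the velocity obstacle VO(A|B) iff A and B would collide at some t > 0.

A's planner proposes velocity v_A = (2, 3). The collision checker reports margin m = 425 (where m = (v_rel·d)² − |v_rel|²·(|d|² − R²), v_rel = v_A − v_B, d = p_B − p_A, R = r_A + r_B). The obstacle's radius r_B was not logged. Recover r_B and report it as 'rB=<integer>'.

m = 425
d = (-8, -5);  v_rel = (0, -5),  |v_rel|² = 25
v_rel×d = (0)·(-5) − (-5)·(-8) = -40
since m = R²·25 − (-40)²:  R² = (1600 + 425) / 25 = 81
R = √81 = 9  ⇒  r_B = 9 − 6 = 3

rB=3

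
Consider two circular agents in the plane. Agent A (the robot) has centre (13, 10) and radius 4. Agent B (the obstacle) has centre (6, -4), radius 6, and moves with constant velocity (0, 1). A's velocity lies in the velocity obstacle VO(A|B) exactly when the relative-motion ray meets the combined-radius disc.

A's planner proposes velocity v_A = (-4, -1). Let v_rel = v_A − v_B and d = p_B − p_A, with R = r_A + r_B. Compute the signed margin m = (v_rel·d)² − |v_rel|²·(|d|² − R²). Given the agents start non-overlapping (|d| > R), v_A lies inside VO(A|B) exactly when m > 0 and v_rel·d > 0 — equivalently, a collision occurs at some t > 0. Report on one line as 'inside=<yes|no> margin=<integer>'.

d = (-7, -14),  |d|² = 245;  R = 4+6 = 10,  c = 245−10² = 145
v_rel = (-4, -2),  |v_rel|² = 20;  v_rel·d = (-4)·(-7) + (-2)·(-14) = 56
20·t² − 112·t + 145 = 0  ⇒  m = 56² − 20·145 = 236
m = 236 > 0,  v_rel·d = 56 > 0  ⇒  inside

inside=yes margin=236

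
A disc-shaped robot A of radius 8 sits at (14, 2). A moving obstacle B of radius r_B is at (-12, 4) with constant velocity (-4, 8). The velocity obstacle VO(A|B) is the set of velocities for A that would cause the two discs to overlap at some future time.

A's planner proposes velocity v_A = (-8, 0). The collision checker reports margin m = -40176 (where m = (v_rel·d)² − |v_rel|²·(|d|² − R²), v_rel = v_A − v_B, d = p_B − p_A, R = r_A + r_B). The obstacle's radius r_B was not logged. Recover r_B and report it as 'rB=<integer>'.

m = -40176
d = (-26, 2);  v_rel = (-4, -8),  |v_rel|² = 80
v_rel×d = (-4)·(2) − (-8)·(-26) = -216
since m = R²·80 − (-216)²:  R² = (46656 + -40176) / 80 = 81
R = √81 = 9  ⇒  r_B = 9 − 8 = 1

rB=1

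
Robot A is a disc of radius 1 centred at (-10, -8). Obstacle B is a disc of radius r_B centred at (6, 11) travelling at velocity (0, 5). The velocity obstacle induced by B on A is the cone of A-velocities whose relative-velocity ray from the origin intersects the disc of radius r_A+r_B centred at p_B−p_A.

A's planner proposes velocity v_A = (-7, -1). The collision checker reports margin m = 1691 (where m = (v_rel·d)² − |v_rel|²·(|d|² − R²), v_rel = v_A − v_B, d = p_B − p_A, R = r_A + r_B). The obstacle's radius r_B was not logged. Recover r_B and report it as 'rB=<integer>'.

m = 1691
d = (16, 19);  v_rel = (-7, -6),  |v_rel|² = 85
v_rel×d = (-7)·(19) − (-6)·(16) = -37
since m = R²·85 − (-37)²:  R² = (1369 + 1691) / 85 = 36
R = √36 = 6  ⇒  r_B = 6 − 1 = 5

rB=5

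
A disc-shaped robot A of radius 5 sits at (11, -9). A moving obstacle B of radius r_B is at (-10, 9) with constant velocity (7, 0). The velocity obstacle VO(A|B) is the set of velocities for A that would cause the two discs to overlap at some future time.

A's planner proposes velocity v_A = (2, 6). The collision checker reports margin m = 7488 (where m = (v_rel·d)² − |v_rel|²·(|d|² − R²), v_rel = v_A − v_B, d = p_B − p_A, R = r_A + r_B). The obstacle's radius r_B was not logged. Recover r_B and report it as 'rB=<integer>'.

m = 7488
d = (-21, 18);  v_rel = (-5, 6),  |v_rel|² = 61
v_rel×d = (-5)·(18) − (6)·(-21) = 36
since m = R²·61 − 36²:  R² = (1296 + 7488) / 61 = 144
R = √144 = 12  ⇒  r_B = 12 − 5 = 7

rB=7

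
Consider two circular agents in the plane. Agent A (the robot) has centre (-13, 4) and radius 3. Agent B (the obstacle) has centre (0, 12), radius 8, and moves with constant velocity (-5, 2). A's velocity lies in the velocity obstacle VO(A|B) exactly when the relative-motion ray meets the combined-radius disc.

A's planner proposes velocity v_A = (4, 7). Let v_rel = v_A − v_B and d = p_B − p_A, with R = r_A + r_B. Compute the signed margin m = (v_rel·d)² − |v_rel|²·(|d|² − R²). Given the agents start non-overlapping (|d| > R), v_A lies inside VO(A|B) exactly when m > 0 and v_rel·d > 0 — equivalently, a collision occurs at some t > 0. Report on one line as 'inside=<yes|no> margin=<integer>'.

d = (13, 8),  |d|² = 233;  R = 3+8 = 11,  c = 233−11² = 112
v_rel = (9, 5),  |v_rel|² = 106;  v_rel·d = (9)·(13) + (5)·(8) = 157
106·t² − 314·t + 112 = 0  ⇒  m = 157² − 106·112 = 12777
m = 12777 > 0,  v_rel·d = 157 > 0  ⇒  inside

inside=yes margin=12777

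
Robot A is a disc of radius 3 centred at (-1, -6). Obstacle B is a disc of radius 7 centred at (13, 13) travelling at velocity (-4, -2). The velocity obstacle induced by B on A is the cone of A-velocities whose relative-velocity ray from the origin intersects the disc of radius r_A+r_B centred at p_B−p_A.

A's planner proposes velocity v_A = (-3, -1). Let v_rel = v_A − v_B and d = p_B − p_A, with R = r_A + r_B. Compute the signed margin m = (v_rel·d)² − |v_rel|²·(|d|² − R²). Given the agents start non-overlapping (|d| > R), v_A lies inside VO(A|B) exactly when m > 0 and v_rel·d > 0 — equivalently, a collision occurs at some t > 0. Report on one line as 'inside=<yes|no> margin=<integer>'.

d = (14, 19),  |d|² = 557;  R = 3+7 = 10,  c = 557−10² = 457
v_rel = (1, 1),  |v_rel|² = 2;  v_rel·d = (1)·(14) + (1)·(19) = 33
2·t² − 66·t + 457 = 0  ⇒  m = 33² − 2·457 = 175
m = 175 > 0,  v_rel·d = 33 > 0  ⇒  inside

inside=yes margin=175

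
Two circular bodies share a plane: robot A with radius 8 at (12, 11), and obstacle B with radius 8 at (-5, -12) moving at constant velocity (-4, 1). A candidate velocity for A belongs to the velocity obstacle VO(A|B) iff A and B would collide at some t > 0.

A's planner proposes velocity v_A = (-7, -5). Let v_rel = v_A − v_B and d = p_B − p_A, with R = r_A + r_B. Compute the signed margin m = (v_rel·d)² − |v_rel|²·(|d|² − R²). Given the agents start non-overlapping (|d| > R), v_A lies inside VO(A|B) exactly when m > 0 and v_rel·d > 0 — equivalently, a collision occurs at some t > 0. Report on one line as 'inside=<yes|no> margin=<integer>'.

d = (-17, -23),  |d|² = 818;  R = 8+8 = 16,  c = 818−16² = 562
v_rel = (-3, -6),  |v_rel|² = 45;  v_rel·d = (-3)·(-17) + (-6)·(-23) = 189
45·t² − 378·t + 562 = 0  ⇒  m = 189² − 45·562 = 10431
m = 10431 > 0,  v_rel·d = 189 > 0  ⇒  inside

inside=yes margin=10431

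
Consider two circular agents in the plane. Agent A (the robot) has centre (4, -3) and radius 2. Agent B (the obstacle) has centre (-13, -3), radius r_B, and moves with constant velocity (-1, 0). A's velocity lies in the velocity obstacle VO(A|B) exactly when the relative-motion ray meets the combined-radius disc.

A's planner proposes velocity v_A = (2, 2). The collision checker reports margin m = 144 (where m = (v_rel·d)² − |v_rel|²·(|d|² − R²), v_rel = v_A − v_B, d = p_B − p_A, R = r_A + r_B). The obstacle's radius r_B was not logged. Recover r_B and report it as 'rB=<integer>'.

m = 144
d = (-17, 0);  v_rel = (3, 2),  |v_rel|² = 13
v_rel×d = (3)·(0) − (2)·(-17) = 34
since m = R²·13 − 34²:  R² = (1156 + 144) / 13 = 100
R = √100 = 10  ⇒  r_B = 10 − 2 = 8

rB=8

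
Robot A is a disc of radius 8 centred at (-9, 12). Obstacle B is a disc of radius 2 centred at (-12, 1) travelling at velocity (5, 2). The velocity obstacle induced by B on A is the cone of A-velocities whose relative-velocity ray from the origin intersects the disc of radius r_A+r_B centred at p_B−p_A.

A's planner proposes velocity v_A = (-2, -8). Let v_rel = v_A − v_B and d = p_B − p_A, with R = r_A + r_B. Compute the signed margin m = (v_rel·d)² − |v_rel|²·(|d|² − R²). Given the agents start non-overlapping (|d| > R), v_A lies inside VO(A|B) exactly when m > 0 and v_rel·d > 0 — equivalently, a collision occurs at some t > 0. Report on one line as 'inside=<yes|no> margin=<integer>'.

d = (-3, -11),  |d|² = 130;  R = 8+2 = 10,  c = 130−10² = 30
v_rel = (-7, -10),  |v_rel|² = 149;  v_rel·d = (-7)·(-3) + (-10)·(-11) = 131
149·t² − 262·t + 30 = 0  ⇒  m = 131² − 149·30 = 12691
m = 12691 > 0,  v_rel·d = 131 > 0  ⇒  inside

inside=yes margin=12691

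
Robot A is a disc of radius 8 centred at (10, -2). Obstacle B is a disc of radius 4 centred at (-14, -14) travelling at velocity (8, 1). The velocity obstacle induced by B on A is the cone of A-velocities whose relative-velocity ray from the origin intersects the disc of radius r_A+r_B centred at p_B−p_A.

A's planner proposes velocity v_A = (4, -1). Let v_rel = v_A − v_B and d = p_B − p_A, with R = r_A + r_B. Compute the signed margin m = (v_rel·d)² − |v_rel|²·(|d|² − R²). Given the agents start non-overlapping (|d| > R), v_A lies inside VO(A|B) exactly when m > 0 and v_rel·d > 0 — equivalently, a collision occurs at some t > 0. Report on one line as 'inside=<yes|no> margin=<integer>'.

d = (-24, -12),  |d|² = 720;  R = 8+4 = 12,  c = 720−12² = 576
v_rel = (-4, -2),  |v_rel|² = 20;  v_rel·d = (-4)·(-24) + (-2)·(-12) = 120
20·t² − 240·t + 576 = 0  ⇒  m = 120² − 20·576 = 2880
m = 2880 > 0,  v_rel·d = 120 > 0  ⇒  inside

inside=yes margin=2880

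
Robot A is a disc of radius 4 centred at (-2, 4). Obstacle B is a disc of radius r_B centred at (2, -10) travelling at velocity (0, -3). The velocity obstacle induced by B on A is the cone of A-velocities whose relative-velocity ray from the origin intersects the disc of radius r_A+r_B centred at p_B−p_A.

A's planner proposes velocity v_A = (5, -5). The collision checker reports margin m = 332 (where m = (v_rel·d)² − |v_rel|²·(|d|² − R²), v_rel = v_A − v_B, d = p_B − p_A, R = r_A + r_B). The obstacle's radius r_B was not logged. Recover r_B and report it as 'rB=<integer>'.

m = 332
d = (4, -14);  v_rel = (5, -2),  |v_rel|² = 29
v_rel×d = (5)·(-14) − (-2)·(4) = -62
since m = R²·29 − (-62)²:  R² = (3844 + 332) / 29 = 144
R = √144 = 12  ⇒  r_B = 12 − 4 = 8

rB=8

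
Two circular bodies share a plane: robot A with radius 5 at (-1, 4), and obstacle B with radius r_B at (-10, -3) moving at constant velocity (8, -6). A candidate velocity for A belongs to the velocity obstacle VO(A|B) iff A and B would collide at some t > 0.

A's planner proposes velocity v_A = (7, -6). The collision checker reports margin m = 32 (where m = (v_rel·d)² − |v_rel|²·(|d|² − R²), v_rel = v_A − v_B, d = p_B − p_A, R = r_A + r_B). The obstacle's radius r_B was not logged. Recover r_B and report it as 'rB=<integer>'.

m = 32
d = (-9, -7);  v_rel = (-1, 0),  |v_rel|² = 1
v_rel×d = (-1)·(-7) − (0)·(-9) = 7
since m = R²·1 − 7²:  R² = (49 + 32) / 1 = 81
R = √81 = 9  ⇒  r_B = 9 − 5 = 4

rB=4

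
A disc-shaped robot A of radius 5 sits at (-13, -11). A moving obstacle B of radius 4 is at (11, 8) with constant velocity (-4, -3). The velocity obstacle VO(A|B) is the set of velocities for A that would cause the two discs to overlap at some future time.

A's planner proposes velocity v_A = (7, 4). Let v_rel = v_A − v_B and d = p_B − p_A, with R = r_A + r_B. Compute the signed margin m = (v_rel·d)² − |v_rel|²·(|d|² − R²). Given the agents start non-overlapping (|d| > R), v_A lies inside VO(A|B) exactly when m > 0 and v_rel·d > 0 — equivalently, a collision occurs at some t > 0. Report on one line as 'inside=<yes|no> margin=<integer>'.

d = (24, 19),  |d|² = 937;  R = 5+4 = 9,  c = 937−9² = 856
v_rel = (11, 7),  |v_rel|² = 170;  v_rel·d = (11)·(24) + (7)·(19) = 397
170·t² − 794·t + 856 = 0  ⇒  m = 397² − 170·856 = 12089
m = 12089 > 0,  v_rel·d = 397 > 0  ⇒  inside

inside=yes margin=12089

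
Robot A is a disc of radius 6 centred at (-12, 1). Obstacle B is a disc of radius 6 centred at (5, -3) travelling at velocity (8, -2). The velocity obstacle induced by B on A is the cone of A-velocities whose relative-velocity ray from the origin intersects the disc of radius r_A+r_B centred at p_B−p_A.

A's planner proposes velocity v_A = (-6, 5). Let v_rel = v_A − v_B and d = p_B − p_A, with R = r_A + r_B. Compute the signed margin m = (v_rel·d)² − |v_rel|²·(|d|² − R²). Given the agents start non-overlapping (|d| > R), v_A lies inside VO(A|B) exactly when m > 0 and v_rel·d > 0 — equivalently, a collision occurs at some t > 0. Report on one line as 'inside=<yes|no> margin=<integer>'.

d = (17, -4),  |d|² = 305;  R = 6+6 = 12,  c = 305−12² = 161
v_rel = (-14, 7),  |v_rel|² = 245;  v_rel·d = (-14)·(17) + (7)·(-4) = -266
245·t² + 532·t + 161 = 0  ⇒  m = (-266)² − 245·161 = 31311
m = 31311 > 0,  v_rel·d = -266 < 0  ⇒  outside

inside=no margin=31311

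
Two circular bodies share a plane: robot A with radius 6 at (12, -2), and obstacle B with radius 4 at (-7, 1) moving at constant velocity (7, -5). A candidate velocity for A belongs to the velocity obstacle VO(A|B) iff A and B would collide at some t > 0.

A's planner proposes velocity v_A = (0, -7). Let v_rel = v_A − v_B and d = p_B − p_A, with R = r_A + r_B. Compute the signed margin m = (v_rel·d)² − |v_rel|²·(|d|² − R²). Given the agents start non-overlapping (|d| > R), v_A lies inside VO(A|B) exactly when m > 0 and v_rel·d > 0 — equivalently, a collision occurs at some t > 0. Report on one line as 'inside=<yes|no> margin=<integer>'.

d = (-19, 3),  |d|² = 370;  R = 6+4 = 10,  c = 370−10² = 270
v_rel = (-7, -2),  |v_rel|² = 53;  v_rel·d = (-7)·(-19) + (-2)·(3) = 127
53·t² − 254·t + 270 = 0  ⇒  m = 127² − 53·270 = 1819
m = 1819 > 0,  v_rel·d = 127 > 0  ⇒  inside

inside=yes margin=1819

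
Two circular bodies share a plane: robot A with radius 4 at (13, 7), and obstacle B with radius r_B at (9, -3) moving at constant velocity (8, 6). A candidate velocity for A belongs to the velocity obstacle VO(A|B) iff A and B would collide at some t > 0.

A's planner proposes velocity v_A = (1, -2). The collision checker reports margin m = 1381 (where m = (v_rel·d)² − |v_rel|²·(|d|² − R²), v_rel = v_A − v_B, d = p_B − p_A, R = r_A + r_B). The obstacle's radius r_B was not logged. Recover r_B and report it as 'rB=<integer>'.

m = 1381
d = (-4, -10);  v_rel = (-7, -8),  |v_rel|² = 113
v_rel×d = (-7)·(-10) − (-8)·(-4) = 38
since m = R²·113 − 38²:  R² = (1444 + 1381) / 113 = 25
R = √25 = 5  ⇒  r_B = 5 − 4 = 1

rB=1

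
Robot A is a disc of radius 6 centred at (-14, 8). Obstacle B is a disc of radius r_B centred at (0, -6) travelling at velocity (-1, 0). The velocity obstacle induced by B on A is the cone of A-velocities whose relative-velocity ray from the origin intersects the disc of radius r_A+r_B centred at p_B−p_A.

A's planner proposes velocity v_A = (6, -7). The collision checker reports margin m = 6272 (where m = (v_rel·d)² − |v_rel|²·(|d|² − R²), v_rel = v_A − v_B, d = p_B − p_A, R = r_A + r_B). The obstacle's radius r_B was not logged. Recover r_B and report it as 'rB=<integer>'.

m = 6272
d = (14, -14);  v_rel = (7, -7),  |v_rel|² = 98
v_rel×d = (7)·(-14) − (-7)·(14) = 0
since m = R²·98 − 0²:  R² = (0 + 6272) / 98 = 64
R = √64 = 8  ⇒  r_B = 8 − 6 = 2

rB=2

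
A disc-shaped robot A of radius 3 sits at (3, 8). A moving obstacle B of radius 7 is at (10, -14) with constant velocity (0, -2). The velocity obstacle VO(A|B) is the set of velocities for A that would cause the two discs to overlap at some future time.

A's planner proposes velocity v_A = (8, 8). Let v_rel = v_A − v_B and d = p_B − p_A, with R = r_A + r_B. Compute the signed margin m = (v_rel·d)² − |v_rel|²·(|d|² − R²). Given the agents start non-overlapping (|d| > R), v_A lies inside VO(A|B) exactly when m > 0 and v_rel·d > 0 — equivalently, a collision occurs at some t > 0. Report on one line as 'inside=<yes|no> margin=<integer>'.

d = (7, -22),  |d|² = 533;  R = 3+7 = 10,  c = 533−10² = 433
v_rel = (8, 10),  |v_rel|² = 164;  v_rel·d = (8)·(7) + (10)·(-22) = -164
164·t² + 328·t + 433 = 0  ⇒  m = (-164)² − 164·433 = -44116
m = -44116 < 0,  v_rel·d = -164 < 0  ⇒  outside

inside=no margin=-44116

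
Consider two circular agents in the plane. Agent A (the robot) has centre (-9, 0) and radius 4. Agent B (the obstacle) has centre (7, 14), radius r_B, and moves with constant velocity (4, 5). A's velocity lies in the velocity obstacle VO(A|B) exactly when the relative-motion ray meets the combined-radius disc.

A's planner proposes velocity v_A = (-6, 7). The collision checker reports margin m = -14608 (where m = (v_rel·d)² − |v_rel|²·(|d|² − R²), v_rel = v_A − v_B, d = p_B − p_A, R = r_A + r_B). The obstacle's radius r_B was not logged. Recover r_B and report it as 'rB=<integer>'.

m = -14608
d = (16, 14);  v_rel = (-10, 2),  |v_rel|² = 104
v_rel×d = (-10)·(14) − (2)·(16) = -172
since m = R²·104 − (-172)²:  R² = (29584 + -14608) / 104 = 144
R = √144 = 12  ⇒  r_B = 12 − 4 = 8

rB=8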